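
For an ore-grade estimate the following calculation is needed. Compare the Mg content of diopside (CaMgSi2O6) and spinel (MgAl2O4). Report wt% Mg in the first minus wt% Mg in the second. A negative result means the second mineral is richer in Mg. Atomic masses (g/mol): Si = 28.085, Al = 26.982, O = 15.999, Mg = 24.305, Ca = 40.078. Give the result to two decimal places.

-5.86 percentage points

M(CaMgSi2O6) = 216.547 g/mol, so wt% Mg = 24.305/216.547 × 100 = 11.22%.
M(MgAl2O4) = 142.265 g/mol, so wt% Mg = 24.305/142.265 × 100 = 17.08%.
11.22 − 17.08 = -5.86 pp.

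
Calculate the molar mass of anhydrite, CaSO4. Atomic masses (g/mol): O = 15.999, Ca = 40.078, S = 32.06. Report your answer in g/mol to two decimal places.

136.13 g/mol

Ca: 1 × 40.078 = 40.0780
S: 1 × 32.06 = 32.0600
O: 4 × 15.999 = 63.9960
Summing the contributions gives the formula mass.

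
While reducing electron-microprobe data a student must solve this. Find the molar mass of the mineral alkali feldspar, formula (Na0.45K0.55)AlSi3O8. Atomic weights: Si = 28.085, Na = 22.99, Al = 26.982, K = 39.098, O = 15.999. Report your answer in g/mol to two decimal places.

Na: 0.45 × 22.99 = 10.3455
K: 0.55 × 39.098 = 21.5039
Al: 1 × 26.982 = 26.9820
Si: 3 × 28.085 = 84.2550
O: 8 × 15.999 = 127.9920
Summing the contributions gives the formula mass.

271.08 g/mol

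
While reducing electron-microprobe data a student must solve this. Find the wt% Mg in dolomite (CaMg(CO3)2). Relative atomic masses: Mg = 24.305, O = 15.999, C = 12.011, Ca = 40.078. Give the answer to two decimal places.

Formula mass = 1×40.078 + 1×24.305 + 2×12.011 + 6×15.999 = 184.399 g/mol, of which 24.305 g is Mg.
So Mg makes up 24.305/184.399 = 0.1318 of the mass, i.e. 13.18%.

13.18 weight percent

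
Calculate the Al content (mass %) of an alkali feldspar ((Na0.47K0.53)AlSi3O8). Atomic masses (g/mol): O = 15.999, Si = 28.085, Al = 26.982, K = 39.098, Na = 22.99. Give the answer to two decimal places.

Formula mass = 0.47*22.99 + 0.53*39.098 + 1*26.982 + 3*28.085 + 8*15.999 = 270.756 g/mol, of which 26.982 g is Al.
So Al makes up 26.982/270.756 = 0.0997 of the mass, i.e. 9.97%.

9.97 mass %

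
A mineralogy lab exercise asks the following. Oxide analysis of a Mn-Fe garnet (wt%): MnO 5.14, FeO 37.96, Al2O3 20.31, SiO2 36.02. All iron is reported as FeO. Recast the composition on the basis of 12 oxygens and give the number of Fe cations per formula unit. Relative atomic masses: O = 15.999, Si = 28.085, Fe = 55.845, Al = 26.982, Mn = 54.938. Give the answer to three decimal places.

2.645 Fe apfu

MnO (M=70.937): mol = 0.07246; Mn = 0.07246, O = 0.07246.
FeO (M=71.844): mol = 0.52837; Fe = 0.52837, O = 0.52837.
Al2O3 (M=101.961): mol = 0.19919; Al = 0.39838, O = 0.59757.
SiO2 (M=60.083): mol = 0.59950; Si = 0.59950, O = 1.19900.
ΣO = 2.39740; factor = 12/ΣO = 5.00542.
Fe apfu = 0.52837 × 5.00542 = 2.645.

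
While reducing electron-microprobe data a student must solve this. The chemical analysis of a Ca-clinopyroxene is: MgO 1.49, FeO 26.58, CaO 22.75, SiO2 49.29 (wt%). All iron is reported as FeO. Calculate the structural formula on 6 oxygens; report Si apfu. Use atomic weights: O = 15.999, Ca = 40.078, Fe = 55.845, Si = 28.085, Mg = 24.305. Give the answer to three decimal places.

MgO (M=40.304): mol = 0.03697; Mg = 0.03697, O = 0.03697.
FeO (M=71.844): mol = 0.36997; Fe = 0.36997, O = 0.36997.
CaO (M=56.077): mol = 0.40569; Ca = 0.40569, O = 0.40569.
SiO2 (M=60.083): mol = 0.82037; Si = 0.82037, O = 1.64074.
ΣO = 2.45337; factor = 6/ΣO = 2.44562.
Si apfu = 0.82037 × 2.44562 = 2.006.

2.006 Si apfu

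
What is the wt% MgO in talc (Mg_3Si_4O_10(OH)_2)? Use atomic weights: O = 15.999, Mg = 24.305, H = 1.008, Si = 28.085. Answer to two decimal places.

M(Mg_3Si_4O_10(OH)_2) = 379.259 g/mol; M(MgO) = 40.304 g/mol.
Moles MgO per formula unit = 3 Mg ÷ 1 = 3.0000.
MgO fraction = (3.0000 × 40.304) / 379.259 = 120.912/379.259 = 0.3188.

31.88 wt%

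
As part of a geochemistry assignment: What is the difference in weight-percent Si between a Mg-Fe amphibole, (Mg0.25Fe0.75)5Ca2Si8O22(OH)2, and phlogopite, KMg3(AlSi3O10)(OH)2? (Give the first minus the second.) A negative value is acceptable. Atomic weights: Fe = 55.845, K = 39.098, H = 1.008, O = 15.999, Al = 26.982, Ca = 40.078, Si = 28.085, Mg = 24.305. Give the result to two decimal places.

First mineral: 224.680 g Si in 930.628 g formula = 24.14 wt% Si.
Second mineral: 84.255 g Si in 417.254 g formula = 20.19 wt% Si.
24.14% − 20.19% gives a difference of 3.95 percentage points.

3.95 percentage points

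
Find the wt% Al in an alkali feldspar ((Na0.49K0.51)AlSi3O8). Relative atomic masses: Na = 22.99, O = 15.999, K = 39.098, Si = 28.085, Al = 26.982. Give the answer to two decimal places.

Formula mass = 0.49·22.99 + 0.51·39.098 + 1·26.982 + 3·28.085 + 8·15.999 = 270.434 g/mol, of which 26.982 g is Al.
So Al makes up 26.982/270.434 = 0.0998 of the mass, i.e. 9.98%.

9.98 mass %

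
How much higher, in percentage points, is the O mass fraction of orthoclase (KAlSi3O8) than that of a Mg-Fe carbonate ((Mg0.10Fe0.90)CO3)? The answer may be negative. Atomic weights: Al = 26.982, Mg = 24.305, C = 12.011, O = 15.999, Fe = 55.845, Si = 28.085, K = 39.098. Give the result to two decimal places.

O in KAlSi3O8: molar mass 278.327 g/mol; 8×15.999 = 127.992 g → 45.99 wt%.
O in (Mg0.10Fe0.90)CO3: molar mass 112.699 g/mol; 3×15.999 = 47.997 g → 42.59 wt%.
Difference = 45.99 − 42.59 = 3.40 percentage points.

3.40 percentage points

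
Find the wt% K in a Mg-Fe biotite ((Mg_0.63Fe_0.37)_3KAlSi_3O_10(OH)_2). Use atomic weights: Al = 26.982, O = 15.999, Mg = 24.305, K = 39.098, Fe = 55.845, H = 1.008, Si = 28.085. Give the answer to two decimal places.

8.64 mass %

Formula mass = 1.89×24.305 + 1.11×55.845 + 1×39.098 + 1×26.982 + 3×28.085 + 12×15.999 + 2×1.008 = 452.263 g/mol, of which 39.098 g is K.
So K makes up 39.098/452.263 = 0.0864 of the mass, i.e. 8.64%.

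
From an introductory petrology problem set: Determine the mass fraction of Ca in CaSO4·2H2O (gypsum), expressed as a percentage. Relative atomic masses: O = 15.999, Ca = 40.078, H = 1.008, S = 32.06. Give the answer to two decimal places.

Molar mass of CaSO4·2H2O: 1*40.078 + 1*32.06 + 6*15.999 + 4*1.008 = 172.164 g/mol.
Mass of Ca per formula unit: 1 × 40.078 = 40.078 g.
Weight fraction Ca = 40.078 / 172.164 = 0.2328.

23.28 mass %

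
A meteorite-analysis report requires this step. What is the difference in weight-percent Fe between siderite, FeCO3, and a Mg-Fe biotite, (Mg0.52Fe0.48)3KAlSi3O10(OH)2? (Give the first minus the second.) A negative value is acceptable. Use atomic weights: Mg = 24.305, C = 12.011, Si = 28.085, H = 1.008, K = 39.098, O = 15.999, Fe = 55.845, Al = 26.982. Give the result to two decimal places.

Fe in FeCO3: molar mass 115.853 g/mol; 1×55.845 = 55.845 g → 48.20 wt%.
Fe in (Mg0.52Fe0.48)3KAlSi3O10(OH)2: molar mass 462.672 g/mol; 1.44×55.845 = 80.417 g → 17.38 wt%.
Difference = 48.20 − 17.38 = 30.82 percentage points.

30.82 percentage points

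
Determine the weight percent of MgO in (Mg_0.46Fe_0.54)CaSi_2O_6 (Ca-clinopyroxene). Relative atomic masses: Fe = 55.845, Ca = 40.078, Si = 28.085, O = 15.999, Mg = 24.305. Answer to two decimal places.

M((Mg_0.46Fe_0.54)CaSi_2O_6) = 233.579 g/mol; M(MgO) = 40.304 g/mol.
Moles MgO per formula unit = 0.46 Mg ÷ 1 = 0.4600.
MgO fraction = (0.4600 × 40.304) / 233.579 = 18.540/233.579 = 0.0794.

7.94 wt%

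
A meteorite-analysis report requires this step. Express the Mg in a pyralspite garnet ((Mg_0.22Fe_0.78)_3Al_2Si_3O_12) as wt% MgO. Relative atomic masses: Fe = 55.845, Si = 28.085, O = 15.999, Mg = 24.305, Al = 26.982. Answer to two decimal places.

5.58 wt%

Molar mass of (Mg_0.22Fe_0.78)_3Al_2Si_3O_12 = 0.66·24.305 + 2.34·55.845 + 2·26.982 + 3·28.085 + 12·15.999 = 476.926 g/mol.
Each formula unit contains 0.66 Mg, equivalent to 0.66/1 = 0.6600 mol MgO.
M(MgO) = 1×24.305 + 1×15.999 = 40.304 g/mol.
Mass of MgO per formula unit = 0.6600 × 40.304 = 26.601 g.
MgO wt% = 26.601 / 476.926 × 100 = 5.58%.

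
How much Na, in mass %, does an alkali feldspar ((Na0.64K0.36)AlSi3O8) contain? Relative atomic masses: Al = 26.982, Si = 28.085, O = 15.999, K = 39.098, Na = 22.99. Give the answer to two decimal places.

5.49 mass %

Formula mass = 0.64×22.99 + 0.36×39.098 + 1×26.982 + 3×28.085 + 8×15.999 = 268.018 g/mol, of which 14.714 g is Na.
So Na makes up 14.714/268.018 = 0.0549 of the mass, i.e. 5.49%.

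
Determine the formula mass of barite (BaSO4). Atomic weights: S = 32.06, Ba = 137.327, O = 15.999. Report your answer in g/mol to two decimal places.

M = 1(137.327) + 1(32.06) + 4(15.999)

233.38 g/mol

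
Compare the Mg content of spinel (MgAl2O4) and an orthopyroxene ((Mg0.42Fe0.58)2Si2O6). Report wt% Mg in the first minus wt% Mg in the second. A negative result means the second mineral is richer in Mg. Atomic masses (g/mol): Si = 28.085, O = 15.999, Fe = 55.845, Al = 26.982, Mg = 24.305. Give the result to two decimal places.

8.48 percentage points

First mineral: 24.305 g Mg in 142.265 g formula = 17.08 wt% Mg.
Second mineral: 20.416 g Mg in 237.360 g formula = 8.60 wt% Mg.
17.08% − 8.60% gives a difference of 8.48 percentage points.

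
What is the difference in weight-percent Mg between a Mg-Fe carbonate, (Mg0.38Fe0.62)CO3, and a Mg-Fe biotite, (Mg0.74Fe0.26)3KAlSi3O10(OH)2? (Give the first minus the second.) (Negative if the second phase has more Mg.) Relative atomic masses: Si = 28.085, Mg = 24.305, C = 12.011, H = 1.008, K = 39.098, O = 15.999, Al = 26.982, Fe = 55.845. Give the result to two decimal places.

-3.32 percentage points

Mg in (Mg0.38Fe0.62)CO3: molar mass 103.868 g/mol; 0.38×24.305 = 9.236 g → 8.89 wt%.
Mg in (Mg0.74Fe0.26)3KAlSi3O10(OH)2: molar mass 441.855 g/mol; 2.22×24.305 = 53.957 g → 12.21 wt%.
Difference = 8.89 − 12.21 = -3.32 percentage points.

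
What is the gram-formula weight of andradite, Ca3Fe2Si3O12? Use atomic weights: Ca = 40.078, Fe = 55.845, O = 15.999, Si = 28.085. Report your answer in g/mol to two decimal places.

508.17 g/mol

The formula mass is the sum 3(40.078) + 2(55.845) + 3(28.085) + 12(15.999).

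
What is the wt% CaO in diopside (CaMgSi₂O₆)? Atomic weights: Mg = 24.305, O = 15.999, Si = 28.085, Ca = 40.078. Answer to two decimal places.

Molar mass of CaMgSi₂O₆ = 1×40.078 + 1×24.305 + 2×28.085 + 6×15.999 = 216.547 g/mol.
Each formula unit contains 1 Ca, equivalent to 1/1 = 1.0000 mol CaO.
M(CaO) = 1×40.078 + 1×15.999 = 56.077 g/mol.
Mass of CaO per formula unit = 1.0000 × 56.077 = 56.077 g.
CaO wt% = 56.077 / 216.547 × 100 = 25.90%.

25.90 wt%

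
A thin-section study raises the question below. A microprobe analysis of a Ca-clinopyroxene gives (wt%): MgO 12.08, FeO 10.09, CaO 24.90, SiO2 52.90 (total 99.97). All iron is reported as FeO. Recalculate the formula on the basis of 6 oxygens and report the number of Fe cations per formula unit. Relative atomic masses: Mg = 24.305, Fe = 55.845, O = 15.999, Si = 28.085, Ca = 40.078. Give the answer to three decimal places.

0.319 Fe apfu

MgO (M=40.304): mol = 0.29972; Mg = 0.29972, O = 0.29972.
FeO (M=71.844): mol = 0.14044; Fe = 0.14044, O = 0.14044.
CaO (M=56.077): mol = 0.44403; Ca = 0.44403, O = 0.44403.
SiO2 (M=60.083): mol = 0.88045; Si = 0.88045, O = 1.76090.
ΣO = 2.64509; factor = 6/ΣO = 2.26835.
Fe apfu = 0.14044 × 2.26835 = 0.319.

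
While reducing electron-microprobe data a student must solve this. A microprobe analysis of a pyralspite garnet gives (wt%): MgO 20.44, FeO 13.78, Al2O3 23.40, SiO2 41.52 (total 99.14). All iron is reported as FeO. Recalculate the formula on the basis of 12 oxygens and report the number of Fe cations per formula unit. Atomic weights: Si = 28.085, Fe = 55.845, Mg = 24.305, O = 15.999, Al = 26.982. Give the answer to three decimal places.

MgO (M=40.304): mol = 0.50715; Mg = 0.50715, O = 0.50715.
FeO (M=71.844): mol = 0.19180; Fe = 0.19180, O = 0.19180.
Al2O3 (M=101.961): mol = 0.22950; Al = 0.45900, O = 0.68850.
SiO2 (M=60.083): mol = 0.69104; Si = 0.69104, O = 1.38208.
ΣO = 2.76953; factor = 12/ΣO = 4.33287.
Fe apfu = 0.19180 × 4.33287 = 0.831.

0.831 Fe apfu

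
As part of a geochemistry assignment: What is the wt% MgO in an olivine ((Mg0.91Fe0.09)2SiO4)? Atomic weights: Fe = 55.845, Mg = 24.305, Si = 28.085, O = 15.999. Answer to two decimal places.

Formula mass = 146.368 g/mol.
1.82 Mg → 1.8200 mol MgO per formula unit; M(MgO) = 40.304, so MgO mass = 73.353 g.
73.353/146.368 × 100 = 50.12 wt%.

50.12 wt%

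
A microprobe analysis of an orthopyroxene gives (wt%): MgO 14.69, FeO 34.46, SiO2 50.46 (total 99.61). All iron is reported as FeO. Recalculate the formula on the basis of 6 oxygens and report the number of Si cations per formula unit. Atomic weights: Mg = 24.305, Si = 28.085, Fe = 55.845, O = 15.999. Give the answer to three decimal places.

MgO (M=40.304): mol = 0.36448; Mg = 0.36448, O = 0.36448.
FeO (M=71.844): mol = 0.47965; Fe = 0.47965, O = 0.47965.
SiO2 (M=60.083): mol = 0.83984; Si = 0.83984, O = 1.67968.
ΣO = 2.52381; factor = 6/ΣO = 2.37736.
Si apfu = 0.83984 × 2.37736 = 1.997.

1.997 Si apfu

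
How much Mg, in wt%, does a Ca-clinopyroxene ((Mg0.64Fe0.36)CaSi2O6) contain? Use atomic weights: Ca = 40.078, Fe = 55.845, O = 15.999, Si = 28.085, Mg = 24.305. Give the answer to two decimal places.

Formula mass = 0.64*24.305 + 0.36*55.845 + 1*40.078 + 2*28.085 + 6*15.999 = 227.901 g/mol, of which 15.555 g is Mg.
So Mg makes up 15.555/227.901 = 0.0683 of the mass, i.e. 6.83%.

6.83 wt%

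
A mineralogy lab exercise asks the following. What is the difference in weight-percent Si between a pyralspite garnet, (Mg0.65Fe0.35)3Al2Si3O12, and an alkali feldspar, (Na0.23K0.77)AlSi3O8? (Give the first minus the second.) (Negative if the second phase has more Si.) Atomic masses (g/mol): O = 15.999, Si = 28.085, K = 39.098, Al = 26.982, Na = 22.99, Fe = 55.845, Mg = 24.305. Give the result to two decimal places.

-11.37 percentage points

Si in (Mg0.65Fe0.35)3Al2Si3O12: molar mass 436.239 g/mol; 3×28.085 = 84.255 g → 19.31 wt%.
Si in (Na0.23K0.77)AlSi3O8: molar mass 274.622 g/mol; 3×28.085 = 84.255 g → 30.68 wt%.
Difference = 19.31 − 30.68 = -11.37 percentage points.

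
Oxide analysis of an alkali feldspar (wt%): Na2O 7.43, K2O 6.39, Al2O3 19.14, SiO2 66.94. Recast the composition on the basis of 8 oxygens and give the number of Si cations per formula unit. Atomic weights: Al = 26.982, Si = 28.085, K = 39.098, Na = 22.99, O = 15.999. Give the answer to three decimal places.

Na2O: 7.43/61.979 = 0.11988 mol → 0.23976 mol Na, 0.11988 mol O.
K2O: 6.39/94.195 = 0.06784 mol → 0.13568 mol K, 0.06784 mol O.
Al2O3: 19.14/101.961 = 0.18772 mol → 0.37544 mol Al, 0.56316 mol O.
SiO2: 66.94/60.083 = 1.11413 mol → 1.11413 mol Si, 2.22826 mol O.
Total oxygen = 2.97914 mol. Normalization factor = 8/2.97914 = 2.68534.
Si per 8 O = 1.11413 × 2.68534 = 2.992.

2.992 Si apfu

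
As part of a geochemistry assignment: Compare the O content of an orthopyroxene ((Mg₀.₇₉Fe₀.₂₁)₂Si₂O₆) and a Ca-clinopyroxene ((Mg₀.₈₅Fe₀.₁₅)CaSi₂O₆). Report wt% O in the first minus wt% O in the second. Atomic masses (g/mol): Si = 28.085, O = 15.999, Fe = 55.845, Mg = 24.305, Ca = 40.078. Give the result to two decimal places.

1.47 percentage points

M((Mg₀.₇₉Fe₀.₂₁)₂Si₂O₆) = 214.021 g/mol, so wt% O = 95.994/214.021 × 100 = 44.85%.
M((Mg₀.₈₅Fe₀.₁₅)CaSi₂O₆) = 221.278 g/mol, so wt% O = 95.994/221.278 × 100 = 43.38%.
44.85 − 43.38 = 1.47 pp.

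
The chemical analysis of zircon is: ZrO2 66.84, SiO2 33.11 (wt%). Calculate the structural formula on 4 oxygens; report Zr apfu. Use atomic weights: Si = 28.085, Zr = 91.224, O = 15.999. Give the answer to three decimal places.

0.992 Zr apfu

ZrO2 (M=123.222): mol = 0.54244; Zr = 0.54244, O = 1.08488.
SiO2 (M=60.083): mol = 0.55107; Si = 0.55107, O = 1.10214.
ΣO = 2.18702; factor = 4/ΣO = 1.82897.
Zr apfu = 0.54244 × 1.82897 = 0.992.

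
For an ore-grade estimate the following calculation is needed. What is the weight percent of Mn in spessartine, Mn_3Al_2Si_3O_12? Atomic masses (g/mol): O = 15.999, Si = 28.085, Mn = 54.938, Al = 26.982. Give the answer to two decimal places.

Molar mass of Mn_3Al_2Si_3O_12: 3*54.938 + 2*26.982 + 3*28.085 + 12*15.999 = 495.021 g/mol.
Mass of Mn per formula unit: 3 × 54.938 = 164.814 g.
Weight fraction Mn = 164.814 / 495.021 = 0.3329.

33.29 weight percent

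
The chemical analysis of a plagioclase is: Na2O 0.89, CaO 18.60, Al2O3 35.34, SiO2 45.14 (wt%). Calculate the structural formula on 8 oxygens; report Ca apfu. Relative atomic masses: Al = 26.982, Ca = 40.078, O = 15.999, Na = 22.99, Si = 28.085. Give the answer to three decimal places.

0.89 wt% Na2O ÷ 61.979 g/mol = 0.01436 mol, giving 0.02872 Na and 0.01436 O.
18.60 wt% CaO ÷ 56.077 g/mol = 0.33169 mol, giving 0.33169 Ca and 0.33169 O.
35.34 wt% Al2O3 ÷ 101.961 g/mol = 0.34660 mol, giving 0.69320 Al and 1.03980 O.
45.14 wt% SiO2 ÷ 60.083 g/mol = 0.75129 mol, giving 0.75129 Si and 1.50258 O.
Oxygen sums to 2.88843; scaling by 8/2.88843 = 2.76967 puts the formula on 8 O.
Ca: 0.33169 × 2.76967 = 0.919 atoms per formula unit.

0.919 Ca apfu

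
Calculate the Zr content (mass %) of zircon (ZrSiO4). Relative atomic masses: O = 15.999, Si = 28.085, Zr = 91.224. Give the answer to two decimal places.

49.77 mass %

Molar mass of ZrSiO4: 1×91.224 + 1×28.085 + 4×15.999 = 183.305 g/mol.
Mass of Zr per formula unit: 1 × 91.224 = 91.224 g.
Weight fraction Zr = 91.224 / 183.305 = 0.4977.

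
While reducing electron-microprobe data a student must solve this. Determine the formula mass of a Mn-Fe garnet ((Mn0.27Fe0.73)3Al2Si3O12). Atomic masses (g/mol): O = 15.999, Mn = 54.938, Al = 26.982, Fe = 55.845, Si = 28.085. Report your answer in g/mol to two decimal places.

497.01 g/mol

The formula mass is the sum 0.81(54.938) + 2.19(55.845) + 2(26.982) + 3(28.085) + 12(15.999).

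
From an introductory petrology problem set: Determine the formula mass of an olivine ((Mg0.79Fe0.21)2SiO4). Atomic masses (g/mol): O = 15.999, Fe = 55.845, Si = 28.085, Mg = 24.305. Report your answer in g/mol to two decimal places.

M = 1.58(24.305) + 0.42(55.845) + 1(28.085) + 4(15.999)

153.94 g/mol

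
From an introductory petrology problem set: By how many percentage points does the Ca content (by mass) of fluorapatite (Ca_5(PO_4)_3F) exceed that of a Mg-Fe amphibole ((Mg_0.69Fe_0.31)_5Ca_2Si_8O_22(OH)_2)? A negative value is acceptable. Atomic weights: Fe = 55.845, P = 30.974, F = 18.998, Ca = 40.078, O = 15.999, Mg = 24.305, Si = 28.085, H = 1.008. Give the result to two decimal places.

30.43 percentage points

Ca in Ca_5(PO_4)_3F: molar mass 504.298 g/mol; 5×40.078 = 200.390 g → 39.74 wt%.
Ca in (Mg_0.69Fe_0.31)_5Ca_2Si_8O_22(OH)_2: molar mass 861.240 g/mol; 2×40.078 = 80.156 g → 9.31 wt%.
Difference = 39.74 − 9.31 = 30.43 percentage points.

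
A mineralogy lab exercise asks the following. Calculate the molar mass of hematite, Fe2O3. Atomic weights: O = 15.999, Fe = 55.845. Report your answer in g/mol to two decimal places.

Fe: 2 × 55.845 = 111.6900
O: 3 × 15.999 = 47.9970
Summing the contributions gives the formula mass.

159.69 g/mol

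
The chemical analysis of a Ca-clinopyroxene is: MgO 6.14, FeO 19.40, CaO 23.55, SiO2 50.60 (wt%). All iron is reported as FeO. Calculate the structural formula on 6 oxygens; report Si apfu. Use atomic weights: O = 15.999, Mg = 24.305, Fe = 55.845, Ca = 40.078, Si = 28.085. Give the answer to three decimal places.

MgO: 6.14/40.304 = 0.15234 mol → 0.15234 mol Mg, 0.15234 mol O.
FeO: 19.40/71.844 = 0.27003 mol → 0.27003 mol Fe, 0.27003 mol O.
CaO: 23.55/56.077 = 0.41996 mol → 0.41996 mol Ca, 0.41996 mol O.
SiO2: 50.60/60.083 = 0.84217 mol → 0.84217 mol Si, 1.68434 mol O.
Total oxygen = 2.52667 mol. Normalization factor = 6/2.52667 = 2.37467.
Si per 6 O = 0.84217 × 2.37467 = 2.000.

2.000 Si apfu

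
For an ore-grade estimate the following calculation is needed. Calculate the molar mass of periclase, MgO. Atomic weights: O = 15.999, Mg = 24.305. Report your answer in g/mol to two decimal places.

40.30 g/mol

Mg: 1 × 24.305 = 24.3050
O: 1 × 15.999 = 15.9990
Summing the contributions gives the formula mass.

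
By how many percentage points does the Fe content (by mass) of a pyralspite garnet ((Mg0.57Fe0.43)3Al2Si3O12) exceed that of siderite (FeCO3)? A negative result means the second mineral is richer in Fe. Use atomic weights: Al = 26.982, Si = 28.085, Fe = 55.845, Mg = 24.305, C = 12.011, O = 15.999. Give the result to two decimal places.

-31.97 percentage points

M((Mg0.57Fe0.43)3Al2Si3O12) = 443.809 g/mol, so wt% Fe = 72.040/443.809 × 100 = 16.23%.
M(FeCO3) = 115.853 g/mol, so wt% Fe = 55.845/115.853 × 100 = 48.20%.
16.23 − 48.20 = -31.97 pp.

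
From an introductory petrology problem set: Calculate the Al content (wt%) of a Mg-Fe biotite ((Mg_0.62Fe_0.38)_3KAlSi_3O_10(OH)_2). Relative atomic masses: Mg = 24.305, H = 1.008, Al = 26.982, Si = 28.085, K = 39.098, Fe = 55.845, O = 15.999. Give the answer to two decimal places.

Molar mass of (Mg_0.62Fe_0.38)_3KAlSi_3O_10(OH)_2: 1.86·24.305 + 1.14·55.845 + 1·39.098 + 1·26.982 + 3·28.085 + 12·15.999 + 2·1.008 = 453.210 g/mol.
Mass of Al per formula unit: 1 × 26.982 = 26.982 g.
Weight fraction Al = 26.982 / 453.210 = 0.0595.

5.95 wt%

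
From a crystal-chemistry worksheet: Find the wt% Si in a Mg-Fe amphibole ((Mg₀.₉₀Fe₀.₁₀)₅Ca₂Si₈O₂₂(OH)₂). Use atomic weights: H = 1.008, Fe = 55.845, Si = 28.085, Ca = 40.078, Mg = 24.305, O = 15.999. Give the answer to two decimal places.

Molar mass of (Mg₀.₉₀Fe₀.₁₀)₅Ca₂Si₈O₂₂(OH)₂: 4.50·24.305 + 0.50·55.845 + 2·40.078 + 8·28.085 + 24·15.999 + 2·1.008 = 828.123 g/mol.
Mass of Si per formula unit: 8 × 28.085 = 224.680 g.
Weight fraction Si = 224.680 / 828.123 = 0.2713.

27.13 weight percent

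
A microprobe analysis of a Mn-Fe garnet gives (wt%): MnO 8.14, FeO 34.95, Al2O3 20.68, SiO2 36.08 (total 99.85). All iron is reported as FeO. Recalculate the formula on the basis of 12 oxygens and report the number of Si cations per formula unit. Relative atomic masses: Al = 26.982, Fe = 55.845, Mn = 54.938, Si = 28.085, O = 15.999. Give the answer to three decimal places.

MnO (M=70.937): mol = 0.11475; Mn = 0.11475, O = 0.11475.
FeO (M=71.844): mol = 0.48647; Fe = 0.48647, O = 0.48647.
Al2O3 (M=101.961): mol = 0.20282; Al = 0.40564, O = 0.60846.
SiO2 (M=60.083): mol = 0.60050; Si = 0.60050, O = 1.20100.
ΣO = 2.41068; factor = 12/ΣO = 4.97785.
Si apfu = 0.60050 × 4.97785 = 2.989.

2.989 Si apfu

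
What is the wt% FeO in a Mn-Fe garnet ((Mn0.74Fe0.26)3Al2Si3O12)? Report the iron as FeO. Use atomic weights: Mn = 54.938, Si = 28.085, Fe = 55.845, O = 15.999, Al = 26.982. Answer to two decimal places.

M((Mn0.74Fe0.26)3Al2Si3O12) = 495.728 g/mol; M(FeO) = 71.844 g/mol.
Moles FeO per formula unit = 0.78 Fe ÷ 1 = 0.7800.
FeO fraction = (0.7800 × 71.844) / 495.728 = 56.038/495.728 = 0.1130.

11.30 wt%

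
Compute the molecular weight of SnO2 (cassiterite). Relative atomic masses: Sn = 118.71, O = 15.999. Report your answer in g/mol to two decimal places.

150.71 g/mol

The formula mass is the sum 1(118.71) + 2(15.999).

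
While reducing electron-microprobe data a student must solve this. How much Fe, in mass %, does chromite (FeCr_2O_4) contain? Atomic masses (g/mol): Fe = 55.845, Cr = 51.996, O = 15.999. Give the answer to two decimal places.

Formula mass = 1*55.845 + 2*51.996 + 4*15.999 = 223.833 g/mol, of which 55.845 g is Fe.
So Fe makes up 55.845/223.833 = 0.2495 of the mass, i.e. 24.95%.

24.95 mass %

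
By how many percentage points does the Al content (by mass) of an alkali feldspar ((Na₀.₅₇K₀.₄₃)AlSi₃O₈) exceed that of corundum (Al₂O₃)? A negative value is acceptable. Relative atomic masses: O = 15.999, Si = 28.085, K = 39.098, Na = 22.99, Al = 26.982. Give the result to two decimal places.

-42.90 percentage points

M((Na₀.₅₇K₀.₄₃)AlSi₃O₈) = 269.145 g/mol, so wt% Al = 26.982/269.145 × 100 = 10.03%.
M(Al₂O₃) = 101.961 g/mol, so wt% Al = 53.964/101.961 × 100 = 52.93%.
10.03 − 52.93 = -42.90 pp.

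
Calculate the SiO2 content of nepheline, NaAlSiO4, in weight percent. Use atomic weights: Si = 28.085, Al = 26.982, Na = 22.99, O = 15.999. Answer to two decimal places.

Formula mass = 142.053 g/mol.
1 Si → 1.0000 mol SiO2 per formula unit; M(SiO2) = 60.083, so SiO2 mass = 60.083 g.
60.083/142.053 × 100 = 42.30 wt%.

42.30 wt%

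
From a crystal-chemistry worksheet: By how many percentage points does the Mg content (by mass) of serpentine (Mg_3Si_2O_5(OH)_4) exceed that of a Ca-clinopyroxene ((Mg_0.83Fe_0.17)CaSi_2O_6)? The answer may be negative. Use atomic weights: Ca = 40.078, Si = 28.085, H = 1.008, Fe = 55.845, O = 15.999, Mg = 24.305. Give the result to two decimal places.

17.22 percentage points

M(Mg_3Si_2O_5(OH)_4) = 277.108 g/mol, so wt% Mg = 72.915/277.108 × 100 = 26.31%.
M((Mg_0.83Fe_0.17)CaSi_2O_6) = 221.909 g/mol, so wt% Mg = 20.173/221.909 × 100 = 9.09%.
26.31 − 9.09 = 17.22 pp.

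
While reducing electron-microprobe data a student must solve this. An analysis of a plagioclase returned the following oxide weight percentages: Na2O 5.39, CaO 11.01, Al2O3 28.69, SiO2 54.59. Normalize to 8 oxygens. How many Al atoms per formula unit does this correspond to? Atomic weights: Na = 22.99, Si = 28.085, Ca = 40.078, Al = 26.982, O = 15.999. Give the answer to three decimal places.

1.529 Al apfu

Na2O (M=61.979): mol = 0.08696; Na = 0.17392, O = 0.08696.
CaO (M=56.077): mol = 0.19634; Ca = 0.19634, O = 0.19634.
Al2O3 (M=101.961): mol = 0.28138; Al = 0.56276, O = 0.84414.
SiO2 (M=60.083): mol = 0.90858; Si = 0.90858, O = 1.81716.
ΣO = 2.94460; factor = 8/ΣO = 2.71684.
Al apfu = 0.56276 × 2.71684 = 1.529.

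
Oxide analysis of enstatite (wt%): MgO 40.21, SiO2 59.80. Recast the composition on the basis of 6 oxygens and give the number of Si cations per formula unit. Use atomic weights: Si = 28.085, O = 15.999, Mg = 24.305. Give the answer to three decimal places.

40.21 wt% MgO ÷ 40.304 g/mol = 0.99767 mol, giving 0.99767 Mg and 0.99767 O.
59.80 wt% SiO2 ÷ 60.083 g/mol = 0.99529 mol, giving 0.99529 Si and 1.99058 O.
Oxygen sums to 2.98825; scaling by 6/2.98825 = 2.00786 puts the formula on 6 O.
Si: 0.99529 × 2.00786 = 1.998 atoms per formula unit.

1.998 Si apfu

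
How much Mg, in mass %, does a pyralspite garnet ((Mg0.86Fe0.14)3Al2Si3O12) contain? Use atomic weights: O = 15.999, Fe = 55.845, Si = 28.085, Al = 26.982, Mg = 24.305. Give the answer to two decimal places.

15.06 mass %

Formula mass = 2.58·24.305 + 0.42·55.845 + 2·26.982 + 3·28.085 + 12·15.999 = 416.369 g/mol, of which 62.707 g is Mg.
So Mg makes up 62.707/416.369 = 0.1506 of the mass, i.e. 15.06%.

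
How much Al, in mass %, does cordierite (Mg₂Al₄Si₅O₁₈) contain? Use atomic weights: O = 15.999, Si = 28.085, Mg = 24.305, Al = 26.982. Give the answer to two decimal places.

Formula mass = 2×24.305 + 4×26.982 + 5×28.085 + 18×15.999 = 584.945 g/mol, of which 107.928 g is Al.
So Al makes up 107.928/584.945 = 0.1845 of the mass, i.e. 18.45%.

18.45 mass %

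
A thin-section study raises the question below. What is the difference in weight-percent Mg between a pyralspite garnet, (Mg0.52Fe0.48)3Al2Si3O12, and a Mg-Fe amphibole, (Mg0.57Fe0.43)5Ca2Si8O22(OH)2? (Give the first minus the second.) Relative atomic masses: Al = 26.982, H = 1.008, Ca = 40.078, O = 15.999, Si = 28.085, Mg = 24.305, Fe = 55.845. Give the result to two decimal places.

Mg in (Mg0.52Fe0.48)3Al2Si3O12: molar mass 448.540 g/mol; 1.56×24.305 = 37.916 g → 8.45 wt%.
Mg in (Mg0.57Fe0.43)5Ca2Si8O22(OH)2: molar mass 880.164 g/mol; 2.85×24.305 = 69.269 g → 7.87 wt%.
Difference = 8.45 − 7.87 = 0.58 percentage points.

0.58 percentage points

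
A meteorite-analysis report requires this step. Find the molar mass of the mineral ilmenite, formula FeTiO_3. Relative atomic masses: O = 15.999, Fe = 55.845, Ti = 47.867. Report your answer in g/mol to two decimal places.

151.71 g/mol

The formula mass is the sum 1(55.845) + 1(47.867) + 3(15.999).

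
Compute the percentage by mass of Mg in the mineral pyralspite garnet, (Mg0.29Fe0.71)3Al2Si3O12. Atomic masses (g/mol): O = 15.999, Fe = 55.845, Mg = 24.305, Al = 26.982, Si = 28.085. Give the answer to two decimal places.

Formula mass = 0.87*24.305 + 2.13*55.845 + 2*26.982 + 3*28.085 + 12*15.999 = 470.302 g/mol, of which 21.145 g is Mg.
So Mg makes up 21.145/470.302 = 0.0450 of the mass, i.e. 4.50%.

4.50 weight percent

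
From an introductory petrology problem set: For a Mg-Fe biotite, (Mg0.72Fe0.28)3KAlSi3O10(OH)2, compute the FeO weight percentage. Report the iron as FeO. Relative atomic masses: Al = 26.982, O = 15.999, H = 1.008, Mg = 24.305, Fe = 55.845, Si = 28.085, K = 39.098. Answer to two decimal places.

M((Mg0.72Fe0.28)3KAlSi3O10(OH)2) = 443.748 g/mol; M(FeO) = 71.844 g/mol.
Moles FeO per formula unit = 0.84 Fe ÷ 1 = 0.8400.
FeO fraction = (0.8400 × 71.844) / 443.748 = 60.349/443.748 = 0.1360.

13.60 wt%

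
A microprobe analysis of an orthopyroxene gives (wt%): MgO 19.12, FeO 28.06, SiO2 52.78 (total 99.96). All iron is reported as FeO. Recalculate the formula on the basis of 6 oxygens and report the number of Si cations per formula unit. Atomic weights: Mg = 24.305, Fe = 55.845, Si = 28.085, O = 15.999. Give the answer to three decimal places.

MgO (M=40.304): mol = 0.47439; Mg = 0.47439, O = 0.47439.
FeO (M=71.844): mol = 0.39057; Fe = 0.39057, O = 0.39057.
SiO2 (M=60.083): mol = 0.87845; Si = 0.87845, O = 1.75690.
ΣO = 2.62186; factor = 6/ΣO = 2.28845.
Si apfu = 0.87845 × 2.28845 = 2.010.

2.010 Si apfu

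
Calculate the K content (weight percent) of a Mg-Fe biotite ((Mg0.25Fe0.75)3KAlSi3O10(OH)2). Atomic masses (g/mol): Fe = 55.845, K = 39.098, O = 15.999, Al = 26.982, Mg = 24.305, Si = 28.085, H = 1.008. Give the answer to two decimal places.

Molar mass of (Mg0.25Fe0.75)3KAlSi3O10(OH)2: 0.75·24.305 + 2.25·55.845 + 1·39.098 + 1·26.982 + 3·28.085 + 12·15.999 + 2·1.008 = 488.219 g/mol.
Mass of K per formula unit: 1 × 39.098 = 39.098 g.
Weight fraction K = 39.098 / 488.219 = 0.0801.

8.01 weight percent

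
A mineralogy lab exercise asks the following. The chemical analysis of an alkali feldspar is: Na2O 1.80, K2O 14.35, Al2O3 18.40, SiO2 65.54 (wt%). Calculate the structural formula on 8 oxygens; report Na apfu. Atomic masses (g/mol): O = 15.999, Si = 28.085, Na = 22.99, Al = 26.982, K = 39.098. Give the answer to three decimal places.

0.160 Na apfu

Na2O: 1.80/61.979 = 0.02904 mol → 0.05808 mol Na, 0.02904 mol O.
K2O: 14.35/94.195 = 0.15234 mol → 0.30468 mol K, 0.15234 mol O.
Al2O3: 18.40/101.961 = 0.18046 mol → 0.36092 mol Al, 0.54138 mol O.
SiO2: 65.54/60.083 = 1.09082 mol → 1.09082 mol Si, 2.18164 mol O.
Total oxygen = 2.90440 mol. Normalization factor = 8/2.90440 = 2.75444.
Na per 8 O = 0.05808 × 2.75444 = 0.160.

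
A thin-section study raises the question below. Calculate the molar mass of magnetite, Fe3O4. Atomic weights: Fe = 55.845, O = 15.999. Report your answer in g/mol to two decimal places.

Fe: 3 × 55.845 = 167.5350
O: 4 × 15.999 = 63.9960
Summing the contributions gives the formula mass.

231.53 g/mol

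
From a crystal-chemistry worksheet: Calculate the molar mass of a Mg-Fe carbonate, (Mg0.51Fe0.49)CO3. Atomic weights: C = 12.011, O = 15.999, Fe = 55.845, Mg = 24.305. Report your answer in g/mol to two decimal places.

The formula mass is the sum 0.51×24.305 + 0.49×55.845 + 1×12.011 + 3×15.999.

99.77 g/mol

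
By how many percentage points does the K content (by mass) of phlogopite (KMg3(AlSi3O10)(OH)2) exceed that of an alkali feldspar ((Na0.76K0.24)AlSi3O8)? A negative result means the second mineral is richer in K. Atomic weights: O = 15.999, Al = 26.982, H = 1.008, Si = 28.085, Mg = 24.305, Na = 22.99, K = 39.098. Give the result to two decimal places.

5.84 percentage points

K in KMg3(AlSi3O10)(OH)2: molar mass 417.254 g/mol; 1×39.098 = 39.098 g → 9.37 wt%.
K in (Na0.76K0.24)AlSi3O8: molar mass 266.085 g/mol; 0.24×39.098 = 9.384 g → 3.53 wt%.
Difference = 9.37 − 3.53 = 5.84 percentage points.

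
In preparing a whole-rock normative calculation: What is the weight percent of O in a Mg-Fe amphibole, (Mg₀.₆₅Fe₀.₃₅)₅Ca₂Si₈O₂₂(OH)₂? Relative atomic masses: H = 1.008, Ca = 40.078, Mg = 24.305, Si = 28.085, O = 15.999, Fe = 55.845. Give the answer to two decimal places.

Molar mass of (Mg₀.₆₅Fe₀.₃₅)₅Ca₂Si₈O₂₂(OH)₂: 3.25·24.305 + 1.75·55.845 + 2·40.078 + 8·28.085 + 24·15.999 + 2·1.008 = 867.548 g/mol.
Mass of O per formula unit: 24 × 15.999 = 383.976 g.
Weight fraction O = 383.976 / 867.548 = 0.4426.

44.26 mass %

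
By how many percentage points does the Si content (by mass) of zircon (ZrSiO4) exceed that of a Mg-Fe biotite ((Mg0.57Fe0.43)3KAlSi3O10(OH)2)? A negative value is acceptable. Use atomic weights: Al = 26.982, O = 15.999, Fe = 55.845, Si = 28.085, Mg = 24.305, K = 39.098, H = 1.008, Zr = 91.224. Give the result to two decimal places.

M(ZrSiO4) = 183.305 g/mol, so wt% Si = 28.085/183.305 × 100 = 15.32%.
M((Mg0.57Fe0.43)3KAlSi3O10(OH)2) = 457.941 g/mol, so wt% Si = 84.255/457.941 × 100 = 18.40%.
15.32 − 18.40 = -3.08 pp.

-3.08 percentage points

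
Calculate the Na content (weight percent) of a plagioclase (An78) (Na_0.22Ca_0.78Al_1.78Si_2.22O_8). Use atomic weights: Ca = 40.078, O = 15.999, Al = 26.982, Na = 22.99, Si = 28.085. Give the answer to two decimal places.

Molar mass of Na_0.22Ca_0.78Al_1.78Si_2.22O_8: 0.22*22.99 + 0.78*40.078 + 1.78*26.982 + 2.22*28.085 + 8*15.999 = 274.687 g/mol.
Mass of Na per formula unit: 0.22 × 22.99 = 5.058 g.
Weight fraction Na = 5.058 / 274.687 = 0.0184.

1.84 weight percent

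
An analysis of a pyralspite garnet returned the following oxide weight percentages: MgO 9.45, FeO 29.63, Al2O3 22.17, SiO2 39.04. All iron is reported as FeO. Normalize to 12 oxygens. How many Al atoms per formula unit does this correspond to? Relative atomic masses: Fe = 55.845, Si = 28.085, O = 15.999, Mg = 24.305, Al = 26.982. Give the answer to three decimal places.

2.008 Al apfu

MgO (M=40.304): mol = 0.23447; Mg = 0.23447, O = 0.23447.
FeO (M=71.844): mol = 0.41242; Fe = 0.41242, O = 0.41242.
Al2O3 (M=101.961): mol = 0.21744; Al = 0.43488, O = 0.65232.
SiO2 (M=60.083): mol = 0.64977; Si = 0.64977, O = 1.29954.
ΣO = 2.59875; factor = 12/ΣO = 4.61760.
Al apfu = 0.43488 × 4.61760 = 2.008.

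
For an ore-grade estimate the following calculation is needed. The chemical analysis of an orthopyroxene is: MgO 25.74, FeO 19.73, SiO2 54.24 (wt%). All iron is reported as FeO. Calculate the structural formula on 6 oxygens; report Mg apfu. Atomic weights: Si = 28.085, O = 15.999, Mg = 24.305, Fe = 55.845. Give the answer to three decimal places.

25.74 wt% MgO ÷ 40.304 g/mol = 0.63865 mol, giving 0.63865 Mg and 0.63865 O.
19.73 wt% FeO ÷ 71.844 g/mol = 0.27462 mol, giving 0.27462 Fe and 0.27462 O.
54.24 wt% SiO2 ÷ 60.083 g/mol = 0.90275 mol, giving 0.90275 Si and 1.80550 O.
Oxygen sums to 2.71877; scaling by 6/2.71877 = 2.20688 puts the formula on 6 O.
Mg: 0.63865 × 2.20688 = 1.409 atoms per formula unit.

1.409 Mg apfu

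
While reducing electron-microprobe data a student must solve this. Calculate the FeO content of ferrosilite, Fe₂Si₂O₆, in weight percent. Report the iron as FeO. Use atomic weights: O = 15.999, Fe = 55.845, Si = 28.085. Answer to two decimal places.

M(Fe₂Si₂O₆) = 263.854 g/mol; M(FeO) = 71.844 g/mol.
Moles FeO per formula unit = 2 Fe ÷ 1 = 2.0000.
FeO fraction = (2.0000 × 71.844) / 263.854 = 143.688/263.854 = 0.5446.

54.46 wt%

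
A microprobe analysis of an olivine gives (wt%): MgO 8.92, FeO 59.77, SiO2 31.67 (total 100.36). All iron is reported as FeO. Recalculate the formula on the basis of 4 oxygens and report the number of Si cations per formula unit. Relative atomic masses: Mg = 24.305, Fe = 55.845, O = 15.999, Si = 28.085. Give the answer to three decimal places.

MgO (M=40.304): mol = 0.22132; Mg = 0.22132, O = 0.22132.
FeO (M=71.844): mol = 0.83194; Fe = 0.83194, O = 0.83194.
SiO2 (M=60.083): mol = 0.52710; Si = 0.52710, O = 1.05420.
ΣO = 2.10746; factor = 4/ΣO = 1.89802.
Si apfu = 0.52710 × 1.89802 = 1.000.

1.000 Si apfu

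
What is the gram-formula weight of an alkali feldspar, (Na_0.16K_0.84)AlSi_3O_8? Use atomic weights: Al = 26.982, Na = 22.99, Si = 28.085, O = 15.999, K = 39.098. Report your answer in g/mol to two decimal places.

M = 0.16*22.99 + 0.84*39.098 + 1*26.982 + 3*28.085 + 8*15.999

275.75 g/mol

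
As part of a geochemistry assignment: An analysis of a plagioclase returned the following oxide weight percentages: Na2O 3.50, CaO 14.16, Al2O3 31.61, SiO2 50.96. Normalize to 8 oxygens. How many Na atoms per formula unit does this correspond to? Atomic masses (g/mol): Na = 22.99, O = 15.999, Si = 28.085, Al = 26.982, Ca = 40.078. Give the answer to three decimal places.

0.308 Na apfu

Na2O (M=61.979): mol = 0.05647; Na = 0.11294, O = 0.05647.
CaO (M=56.077): mol = 0.25251; Ca = 0.25251, O = 0.25251.
Al2O3 (M=101.961): mol = 0.31002; Al = 0.62004, O = 0.93006.
SiO2 (M=60.083): mol = 0.84816; Si = 0.84816, O = 1.69632.
ΣO = 2.93536; factor = 8/ΣO = 2.72539.
Na apfu = 0.11294 × 2.72539 = 0.308.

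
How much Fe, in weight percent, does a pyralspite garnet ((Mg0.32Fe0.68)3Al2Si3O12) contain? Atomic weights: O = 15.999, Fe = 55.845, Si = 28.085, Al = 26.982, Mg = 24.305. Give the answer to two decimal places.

24.37 weight percent

Molar mass of (Mg0.32Fe0.68)3Al2Si3O12: 0.96*24.305 + 2.04*55.845 + 2*26.982 + 3*28.085 + 12*15.999 = 467.464 g/mol.
Mass of Fe per formula unit: 2.04 × 55.845 = 113.924 g.
Weight fraction Fe = 113.924 / 467.464 = 0.2437.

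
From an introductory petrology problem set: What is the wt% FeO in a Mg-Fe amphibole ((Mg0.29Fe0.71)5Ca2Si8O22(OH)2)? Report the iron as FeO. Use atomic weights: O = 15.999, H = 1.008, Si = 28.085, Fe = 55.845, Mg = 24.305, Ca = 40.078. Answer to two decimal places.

27.59 wt%

Molar mass of (Mg0.29Fe0.71)5Ca2Si8O22(OH)2 = 1.45×24.305 + 3.55×55.845 + 2×40.078 + 8×28.085 + 24×15.999 + 2×1.008 = 924.320 g/mol.
Each formula unit contains 3.55 Fe, equivalent to 3.55/1 = 3.5500 mol FeO.
M(FeO) = 1×55.845 + 1×15.999 = 71.844 g/mol.
Mass of FeO per formula unit = 3.5500 × 71.844 = 255.046 g.
FeO wt% = 255.046 / 924.320 × 100 = 27.59%.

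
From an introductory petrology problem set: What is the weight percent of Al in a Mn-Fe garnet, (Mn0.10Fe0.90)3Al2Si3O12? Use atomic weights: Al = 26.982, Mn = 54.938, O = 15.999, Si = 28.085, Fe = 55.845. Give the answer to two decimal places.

10.85 wt%

M((Mn0.10Fe0.90)3Al2Si3O12) = 497.470 g/mol.
Al contributes 2 × 26.982 = 53.964 g per mole.
53.964/497.470 = 0.1085 → 10.85%.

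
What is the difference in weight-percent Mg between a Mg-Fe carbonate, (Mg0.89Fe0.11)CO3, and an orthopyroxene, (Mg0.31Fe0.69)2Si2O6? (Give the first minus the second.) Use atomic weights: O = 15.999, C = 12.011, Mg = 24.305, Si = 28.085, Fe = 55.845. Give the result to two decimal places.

Mg in (Mg0.89Fe0.11)CO3: molar mass 87.782 g/mol; 0.89×24.305 = 21.631 g → 24.64 wt%.
Mg in (Mg0.31Fe0.69)2Si2O6: molar mass 244.299 g/mol; 0.62×24.305 = 15.069 g → 6.17 wt%.
Difference = 24.64 − 6.17 = 18.47 percentage points.

18.47 percentage points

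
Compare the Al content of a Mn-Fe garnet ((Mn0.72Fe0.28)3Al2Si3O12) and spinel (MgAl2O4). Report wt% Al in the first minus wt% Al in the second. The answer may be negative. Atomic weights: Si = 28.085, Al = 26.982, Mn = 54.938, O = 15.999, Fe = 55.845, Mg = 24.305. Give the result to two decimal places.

-27.05 percentage points

M((Mn0.72Fe0.28)3Al2Si3O12) = 495.783 g/mol, so wt% Al = 53.964/495.783 × 100 = 10.88%.
M(MgAl2O4) = 142.265 g/mol, so wt% Al = 53.964/142.265 × 100 = 37.93%.
10.88 − 37.93 = -27.05 pp.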